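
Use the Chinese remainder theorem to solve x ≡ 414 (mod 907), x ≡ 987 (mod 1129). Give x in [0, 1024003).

Write x = 414 + 907·k. Then 907·k ≡ 987 − 414 ≡ 573 (mod 1129).
Need 907⁻¹ mod 1129. Extended Euclid on (1129, 907):
1129 = 1·907 + 222
907 = 4·222 + 19
222 = 11·19 + 13
19 = 1·13 + 6
13 = 2·6 + 1
6 = 6·1 + 0
Back-substitute:
1 = 13 − 2·6
1 = −2·19 + 3·13
1 = 3·222 − 35·19
1 = −35·907 + 143·222
1 = 143·1129 − 178·907
907⁻¹ ≡ 951 (mod 1129), so k ≡ 951·573 ≡ 745 (mod 1129).
x = 414 + 907·745 = 676129.

676129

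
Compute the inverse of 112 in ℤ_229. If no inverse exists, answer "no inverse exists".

Extended Euclidean algorithm:
229 = 2*112 + 5
112 = 22*5 + 2
5 = 2*2 + 1
2 = 2*1 + 0
gcd = 1, so the inverse exists. Back-substitute:
1 = 5 − 2·2
1 = −2·112 + 45·5
1 = 45·229 − 92·112
Thus 112·(-92) ≡ 1 (mod 229); reducing, -92 mod 229 = 137.

137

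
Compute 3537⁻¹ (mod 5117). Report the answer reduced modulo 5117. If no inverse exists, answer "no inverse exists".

Run Euclid on (5117, 3537):
5117 = 1·3537 + 1580
3537 = 2·1580 + 377
1580 = 4·377 + 72
377 = 5·72 + 17
72 = 4·17 + 4
17 = 4·4 + 1
4 = 4·1 + 0
gcd = 1, so the inverse exists. Back-substitute:
1 = 17 − 4·4
1 = −4·72 + 17·17
1 = 17·377 − 89·72
1 = −89·1580 + 373·377
1 = 373·3537 − 835·1580
1 = −835·5117 + 1208·3537
So 3537·1208 ≡ 1 (mod 5117).

1208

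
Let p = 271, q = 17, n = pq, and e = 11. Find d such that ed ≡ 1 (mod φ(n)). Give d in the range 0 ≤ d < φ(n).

1571

φ(n) = (p−1)(q−1) = 270·16 = 4320.
Need d with 11·d ≡ 1 (mod 4320). Apply the extended Euclidean algorithm:
4320 = 392·11 + 8
11 = 1·8 + 3
8 = 2·3 + 2
3 = 1·2 + 1
2 = 2·1 + 0
Back-substitute:
1 = 3 − 2
1 = −8 + 3·3
1 = 3·11 − 4·8
1 = −4·4320 + 1571·11
So 11·1571 ≡ 1 (mod 4320), hence d = 1571.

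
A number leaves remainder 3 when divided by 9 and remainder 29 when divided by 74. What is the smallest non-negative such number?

399

Write x = 3 + 9·k. Then 9·k ≡ 29 − 3 ≡ 26 (mod 74).
Need 9⁻¹ mod 74. Extended Euclid on (74, 9):
74 = 8·9 + 2
9 = 4·2 + 1
2 = 2·1 + 0
Back-substitute:
1 = 9 − 4·2
1 = −4·74 + 33·9
9⁻¹ ≡ 33 (mod 74), so k ≡ 33·26 ≡ 44 (mod 74).
x = 3 + 9·44 = 399.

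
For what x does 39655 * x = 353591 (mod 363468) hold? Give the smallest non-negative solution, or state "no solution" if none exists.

29321

First find gcd(39655, 363468):
363468 = 9·39655 + 6573
39655 = 6·6573 + 217
6573 = 30·217 + 63
217 = 3·63 + 28
63 = 2·28 + 7
28 = 4·7 + 0
gcd = 7 and 7 | 353591, so solutions exist. Divide through by 7: 5665x ≡ 50513 (mod 51924).
Now find 5665⁻¹ mod 51924:
51924 = 9*5665 + 939
5665 = 6*939 + 31
939 = 30*31 + 9
31 = 3*9 + 4
9 = 2*4 + 1
4 = 4*1 + 0
Back-substitute:
1 = 9 − 2·4
1 = −2·31 + 7·9
1 = 7·939 − 212·31
1 = −212·5665 + 1279·939
1 = 1279·51924 − 11723·5665
So 5665·(-11723) ≡ 1 (mod 51924), i.e. 5665⁻¹ ≡ 40201.
Then x ≡ 40201·50513 ≡ 29321 (mod 51924); the smallest non-negative solution is x = 29321.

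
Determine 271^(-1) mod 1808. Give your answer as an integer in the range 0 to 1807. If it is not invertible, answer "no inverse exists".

447

Apply the Euclidean algorithm to 1808 and 271:
1808 = 6·271 + 182
271 = 1·182 + 89
182 = 2·89 + 4
89 = 22·4 + 1
4 = 4·1 + 0
gcd = 1, so the inverse exists. Back-substitute:
1 = 89 − 22·4
1 = −22·182 + 45·89
1 = 45·271 − 67·182
1 = −67·1808 + 447·271
So 271·447 ≡ 1 (mod 1808).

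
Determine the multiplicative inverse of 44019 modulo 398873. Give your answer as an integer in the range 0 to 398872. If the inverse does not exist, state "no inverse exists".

15205

Apply the Euclidean algorithm to 398873 and 44019:
398873 = 9*44019 + 2702
44019 = 16*2702 + 787
2702 = 3*787 + 341
787 = 2*341 + 105
341 = 3*105 + 26
105 = 4*26 + 1
26 = 26*1 + 0
Since gcd(44019, 398873) = 1, back-substitute to write 1 as a combination:
1 = 105 − 4·26
1 = −4·341 + 13·105
1 = 13·787 − 30·341
1 = −30·2702 + 103·787
1 = 103·44019 − 1678·2702
1 = −1678·398873 + 15205·44019
So 44019·15205 ≡ 1 (mod 398873).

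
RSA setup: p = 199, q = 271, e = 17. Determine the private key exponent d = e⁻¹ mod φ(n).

φ(n) = (p−1)(q−1) = 198·270 = 53460.
Need d with 17·d ≡ 1 (mod 53460). Apply the extended Euclidean algorithm:
53460 = 3144*17 + 12
17 = 1*12 + 5
12 = 2*5 + 2
5 = 2*2 + 1
2 = 2*1 + 0
Back-substitute:
1 = 5 − 2·2
1 = −2·12 + 5·5
1 = 5·17 − 7·12
1 = −7·53460 + 22013·17
So 17·22013 ≡ 1 (mod 53460), hence d = 22013.

22013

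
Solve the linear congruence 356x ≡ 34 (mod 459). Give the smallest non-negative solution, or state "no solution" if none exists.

First find gcd(356, 459):
459 = 1*356 + 103
356 = 3*103 + 47
103 = 2*47 + 9
47 = 5*9 + 2
9 = 4*2 + 1
2 = 2*1 + 0
gcd = 1, so a unique solution mod 459 exists.
Back-substitute for the Bézout coefficients:
1 = 9 − 4·2
1 = −4·47 + 21·9
1 = 21·103 − 46·47
1 = −46·356 + 159·103
1 = 159·459 − 205·356
So 356·(-205) ≡ 1 (mod 459), giving 356⁻¹ ≡ 254.
x ≡ 356⁻¹·34 ≡ 254·34 ≡ 374 (mod 459).

374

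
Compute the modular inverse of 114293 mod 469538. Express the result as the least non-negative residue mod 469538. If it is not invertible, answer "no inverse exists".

Run Euclid on (469538, 114293):
469538 = 4×114293 + 12366
114293 = 9×12366 + 2999
12366 = 4×2999 + 370
2999 = 8×370 + 39
370 = 9×39 + 19
39 = 2×19 + 1
19 = 19×1 + 0
Since gcd(114293, 469538) = 1, back-substitute to write 1 as a combination:
1 = 39 − 2·19
1 = −2·370 + 19·39
1 = 19·2999 − 154·370
1 = −154·12366 + 635·2999
1 = 635·114293 − 5869·12366
1 = −5869·469538 + 24111·114293
So 114293·24111 ≡ 1 (mod 469538).

24111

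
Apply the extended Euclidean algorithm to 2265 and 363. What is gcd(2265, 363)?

Repeated division:
2265 = 6×363 + 87
363 = 4×87 + 15
87 = 5×15 + 12
15 = 1×12 + 3
12 = 4×3 + 0
gcd(2265, 363) = 3.
Back-substituting:
3 = 15 − 12
3 = −87 + 6·15
3 = 6·363 − 25·87
3 = −25·2265 + 156·363
So 3 = (-25)·2265 + (156)·363.

3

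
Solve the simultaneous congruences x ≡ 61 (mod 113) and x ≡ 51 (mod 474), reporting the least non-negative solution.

Write x = 61 + 113·k. Then 113·k ≡ 51 − 61 ≡ 464 (mod 474).
Need 113⁻¹ mod 474. Extended Euclid on (474, 113):
474 = 4*113 + 22
113 = 5*22 + 3
22 = 7*3 + 1
3 = 3*1 + 0
Back-substitute:
1 = 22 − 7·3
1 = −7·113 + 36·22
1 = 36·474 − 151·113
113⁻¹ ≡ 323 (mod 474), so k ≡ 323·464 ≡ 88 (mod 474).
x = 61 + 113·88 = 10005.

10005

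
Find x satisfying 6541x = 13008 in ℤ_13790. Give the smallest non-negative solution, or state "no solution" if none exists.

2768

First find gcd(6541, 13790):
13790 = 2*6541 + 708
6541 = 9*708 + 169
708 = 4*169 + 32
169 = 5*32 + 9
32 = 3*9 + 5
9 = 1*5 + 4
5 = 1*4 + 1
4 = 4*1 + 0
gcd = 1, so a unique solution mod 13790 exists.
Back-substitute for the Bézout coefficients:
1 = 5 − 4
1 = −9 + 2·5
1 = 2·32 − 7·9
1 = −7·169 + 37·32
1 = 37·708 − 155·169
1 = −155·6541 + 1432·708
1 = 1432·13790 − 3019·6541
So 6541·(-3019) ≡ 1 (mod 13790), giving 6541⁻¹ ≡ 10771.
x ≡ 6541⁻¹·13008 ≡ 10771·13008 ≡ 2768 (mod 13790).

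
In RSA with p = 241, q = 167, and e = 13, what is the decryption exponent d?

24517

φ(n) = (p−1)(q−1) = 240·166 = 39840.
Need d with 13·d ≡ 1 (mod 39840). Apply the extended Euclidean algorithm:
39840 = 3064×13 + 8
13 = 1×8 + 5
8 = 1×5 + 3
5 = 1×3 + 2
3 = 1×2 + 1
2 = 2×1 + 0
Back-substitute:
1 = 3 − 2
1 = −5 + 2·3
1 = 2·8 − 3·5
1 = −3·13 + 5·8
1 = 5·39840 − 15323·13
So 13·(-15323) ≡ 1 (mod 39840), hence d ≡ -15323 ≡ 24517 (mod 39840).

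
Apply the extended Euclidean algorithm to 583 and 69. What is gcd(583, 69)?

Repeated division:
583 = 8*69 + 31
69 = 2*31 + 7
31 = 4*7 + 3
7 = 2*3 + 1
3 = 3*1 + 0
gcd(583, 69) = 1.
Express as a combination:
1 = 7 − 2·3
1 = −2·31 + 9·7
1 = 9·69 − 20·31
1 = −20·583 + 169·69
So 1 = (-20)·583 + (169)·69.

1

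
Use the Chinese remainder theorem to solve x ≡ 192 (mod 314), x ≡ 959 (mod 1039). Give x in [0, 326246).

Write x = 192 + 314·k. Then 314·k ≡ 959 − 192 ≡ 767 (mod 1039).
Need 314⁻¹ mod 1039. Extended Euclid on (1039, 314):
1039 = 3×314 + 97
314 = 3×97 + 23
97 = 4×23 + 5
23 = 4×5 + 3
5 = 1×3 + 2
3 = 1×2 + 1
2 = 2×1 + 0
Back-substitute:
1 = 3 − 2
1 = −5 + 2·3
1 = 2·23 − 9·5
1 = −9·97 + 38·23
1 = 38·314 − 123·97
1 = −123·1039 + 407·314
314⁻¹ ≡ 407 (mod 1039), so k ≡ 407·767 ≡ 469 (mod 1039).
x = 192 + 314·469 = 147458.

147458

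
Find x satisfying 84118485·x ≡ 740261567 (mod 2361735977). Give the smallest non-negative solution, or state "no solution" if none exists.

First find gcd(84118485, 2361735977):
2361735977 = 28*84118485 + 6418397
84118485 = 13*6418397 + 679324
6418397 = 9*679324 + 304481
679324 = 2*304481 + 70362
304481 = 4*70362 + 23033
70362 = 3*23033 + 1263
23033 = 18*1263 + 299
1263 = 4*299 + 67
299 = 4*67 + 31
67 = 2*31 + 5
31 = 6*5 + 1
5 = 5*1 + 0
gcd = 1, so a unique solution mod 2361735977 exists.
Back-substitute for the Bézout coefficients:
1 = 31 − 6·5
1 = −6·67 + 13·31
1 = 13·299 − 58·67
1 = −58·1263 + 245·299
1 = 245·23033 − 4468·1263
1 = −4468·70362 + 13649·23033
1 = 13649·304481 − 59064·70362
1 = −59064·679324 + 131777·304481
1 = 131777·6418397 − 1245057·679324
1 = −1245057·84118485 + 16317518·6418397
1 = 16317518·2361735977 − 458135561·84118485
So 84118485·(-458135561) ≡ 1 (mod 2361735977), giving 84118485⁻¹ ≡ 1903600416.
x ≡ 84118485⁻¹·740261567 ≡ 1903600416·740261567 ≡ 1237165938 (mod 2361735977).

1237165938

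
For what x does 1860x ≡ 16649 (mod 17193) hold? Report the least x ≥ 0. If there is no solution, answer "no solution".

no solution

gcd(1860, 17193):
17193 = 9*1860 + 453
1860 = 4*453 + 48
453 = 9*48 + 21
48 = 2*21 + 6
21 = 3*6 + 3
6 = 2*3 + 0
gcd = 3, but 3 ∤ 16649, so the congruence has no solution.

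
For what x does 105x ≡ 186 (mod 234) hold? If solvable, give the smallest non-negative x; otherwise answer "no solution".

4

First find gcd(105, 234):
234 = 2·105 + 24
105 = 4·24 + 9
24 = 2·9 + 6
9 = 1·6 + 3
6 = 2·3 + 0
gcd = 3 and 3 | 186, so solutions exist. Divide through by 3: 35x ≡ 62 (mod 78).
Now find 35⁻¹ mod 78:
78 = 2·35 + 8
35 = 4·8 + 3
8 = 2·3 + 2
3 = 1·2 + 1
2 = 2·1 + 0
Back-substitute:
1 = 3 − 2
1 = −8 + 3·3
1 = 3·35 − 13·8
1 = −13·78 + 29·35
So 35⁻¹ ≡ 29 (mod 78).
Then x ≡ 29·62 ≡ 4 (mod 78); the smallest non-negative solution is x = 4.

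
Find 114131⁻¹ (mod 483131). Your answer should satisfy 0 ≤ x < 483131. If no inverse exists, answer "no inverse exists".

117537

Extended Euclidean algorithm:
483131 = 4·114131 + 26607
114131 = 4·26607 + 7703
26607 = 3·7703 + 3498
7703 = 2·3498 + 707
3498 = 4·707 + 670
707 = 1·670 + 37
670 = 18·37 + 4
37 = 9·4 + 1
4 = 4·1 + 0
Since gcd(114131, 483131) = 1, back-substitute to write 1 as a combination:
1 = 37 − 9·4
1 = −9·670 + 163·37
1 = 163·707 − 172·670
1 = −172·3498 + 851·707
1 = 851·7703 − 1874·3498
1 = −1874·26607 + 6473·7703
1 = 6473·114131 − 27766·26607
1 = −27766·483131 + 117537·114131
So 114131·117537 ≡ 1 (mod 483131).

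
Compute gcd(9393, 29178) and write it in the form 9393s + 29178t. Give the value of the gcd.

3

Euclidean algorithm:
29178 = 3*9393 + 999
9393 = 9*999 + 402
999 = 2*402 + 195
402 = 2*195 + 12
195 = 16*12 + 3
12 = 4*3 + 0
gcd(9393, 29178) = 3.
Express as a combination:
3 = 195 − 16·12
3 = −16·402 + 33·195
3 = 33·999 − 82·402
3 = −82·9393 + 771·999
3 = 771·29178 − 2395·9393
So 3 = (771)·29178 + (-2395)·9393.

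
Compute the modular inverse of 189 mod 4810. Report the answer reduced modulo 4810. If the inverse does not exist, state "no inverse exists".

509

Run Euclid on (4810, 189):
4810 = 25*189 + 85
189 = 2*85 + 19
85 = 4*19 + 9
19 = 2*9 + 1
9 = 9*1 + 0
The gcd is 1. Working backward:
1 = 19 − 2·9
1 = −2·85 + 9·19
1 = 9·189 − 20·85
1 = −20·4810 + 509·189
So 189·509 ≡ 1 (mod 4810).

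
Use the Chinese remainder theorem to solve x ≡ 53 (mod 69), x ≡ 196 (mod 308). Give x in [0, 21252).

812

Write x = 53 + 69·k. Then 69·k ≡ 196 − 53 ≡ 143 (mod 308).
Need 69⁻¹ mod 308. Extended Euclid on (308, 69):
308 = 4×69 + 32
69 = 2×32 + 5
32 = 6×5 + 2
5 = 2×2 + 1
2 = 2×1 + 0
Back-substitute:
1 = 5 − 2·2
1 = −2·32 + 13·5
1 = 13·69 − 28·32
1 = −28·308 + 125·69
69⁻¹ ≡ 125 (mod 308), so k ≡ 125·143 ≡ 11 (mod 308).
x = 53 + 69·11 = 812.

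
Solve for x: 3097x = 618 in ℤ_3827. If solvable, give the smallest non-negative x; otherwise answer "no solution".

3585

First find gcd(3097, 3827):
3827 = 1×3097 + 730
3097 = 4×730 + 177
730 = 4×177 + 22
177 = 8×22 + 1
22 = 22×1 + 0
gcd = 1, so a unique solution mod 3827 exists.
Back-substitute for the Bézout coefficients:
1 = 177 − 8·22
1 = −8·730 + 33·177
1 = 33·3097 − 140·730
1 = −140·3827 + 173·3097
So 3097·(173) ≡ 1 (mod 3827), giving 3097⁻¹ ≡ 173.
x ≡ 3097⁻¹·618 ≡ 173·618 ≡ 3585 (mod 3827).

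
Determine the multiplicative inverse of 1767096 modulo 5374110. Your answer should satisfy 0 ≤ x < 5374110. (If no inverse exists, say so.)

Euclidean algorithm on 5374110, 1767096:
5374110 = 3·1767096 + 72822
1767096 = 24·72822 + 19368
72822 = 3·19368 + 14718
19368 = 1·14718 + 4650
14718 = 3·4650 + 768
4650 = 6·768 + 42
768 = 18·42 + 12
42 = 3·12 + 6
12 = 2·6 + 0
The gcd is 6, not 1, hence no inverse exists.

no inverse exists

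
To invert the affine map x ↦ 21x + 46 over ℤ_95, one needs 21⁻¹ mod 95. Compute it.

Extended Euclidean algorithm:
95 = 4*21 + 11
21 = 1*11 + 10
11 = 1*10 + 1
10 = 10*1 + 0
gcd = 1, so the inverse exists. Back-substitute:
1 = 11 − 10
1 = −21 + 2·11
1 = 2·95 − 9·21
Hence 21⁻¹ ≡ -9 ≡ 86 (mod 95).

86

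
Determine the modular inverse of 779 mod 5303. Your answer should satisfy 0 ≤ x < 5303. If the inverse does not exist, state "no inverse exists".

1096

gcd(5303, 779) by repeated division:
5303 = 6×779 + 629
779 = 1×629 + 150
629 = 4×150 + 29
150 = 5×29 + 5
29 = 5×5 + 4
5 = 1×4 + 1
4 = 4×1 + 0
The gcd is 1. Working backward:
1 = 5 − 4
1 = −29 + 6·5
1 = 6·150 − 31·29
1 = −31·629 + 130·150
1 = 130·779 − 161·629
1 = −161·5303 + 1096·779
So 779·1096 ≡ 1 (mod 5303).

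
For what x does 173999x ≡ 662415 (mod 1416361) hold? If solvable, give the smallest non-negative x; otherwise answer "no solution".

First find gcd(173999, 1416361):
1416361 = 8·173999 + 24369
173999 = 7·24369 + 3416
24369 = 7·3416 + 457
3416 = 7·457 + 217
457 = 2·217 + 23
217 = 9·23 + 10
23 = 2·10 + 3
10 = 3·3 + 1
3 = 3·1 + 0
gcd = 1, so a unique solution mod 1416361 exists.
Back-substitute for the Bézout coefficients:
1 = 10 − 3·3
1 = −3·23 + 7·10
1 = 7·217 − 66·23
1 = −66·457 + 139·217
1 = 139·3416 − 1039·457
1 = −1039·24369 + 7412·3416
1 = 7412·173999 − 52923·24369
1 = −52923·1416361 + 430796·173999
So 173999·(430796) ≡ 1 (mod 1416361), giving 173999⁻¹ ≡ 430796.
x ≡ 173999⁻¹·662415 ≡ 430796·662415 ≡ 150782 (mod 1416361).

150782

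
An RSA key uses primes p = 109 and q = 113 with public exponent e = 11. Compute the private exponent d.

φ(n) = (p−1)(q−1) = 108·112 = 12096.
Need d with 11·d ≡ 1 (mod 12096). Apply the extended Euclidean algorithm:
12096 = 1099×11 + 7
11 = 1×7 + 4
7 = 1×4 + 3
4 = 1×3 + 1
3 = 3×1 + 0
Back-substitute:
1 = 4 − 3
1 = −7 + 2·4
1 = 2·11 − 3·7
1 = −3·12096 + 3299·11
So 11·3299 ≡ 1 (mod 12096), hence d = 3299.

3299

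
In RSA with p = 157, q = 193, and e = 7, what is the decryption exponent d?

4279

φ(n) = (p−1)(q−1) = 156·192 = 29952.
Need d with 7·d ≡ 1 (mod 29952). Apply the extended Euclidean algorithm:
29952 = 4278·7 + 6
7 = 1·6 + 1
6 = 6·1 + 0
Back-substitute:
1 = 7 − 6
1 = −29952 + 4279·7
So 7·4279 ≡ 1 (mod 29952), hence d = 4279.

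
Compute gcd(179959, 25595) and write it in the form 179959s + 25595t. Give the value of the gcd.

Euclidean algorithm:
179959 = 7*25595 + 794
25595 = 32*794 + 187
794 = 4*187 + 46
187 = 4*46 + 3
46 = 15*3 + 1
3 = 3*1 + 0
gcd(179959, 25595) = 1.
Back-substituting:
1 = 46 − 15·3
1 = −15·187 + 61·46
1 = 61·794 − 259·187
1 = −259·25595 + 8349·794
1 = 8349·179959 − 58702·25595
So 1 = (8349)·179959 + (-58702)·25595.

1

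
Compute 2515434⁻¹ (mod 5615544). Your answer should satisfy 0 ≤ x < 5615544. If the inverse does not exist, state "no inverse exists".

Compute gcd(2515434, 5615544):
5615544 = 2×2515434 + 584676
2515434 = 4×584676 + 176730
584676 = 3×176730 + 54486
176730 = 3×54486 + 13272
54486 = 4×13272 + 1398
13272 = 9×1398 + 690
1398 = 2×690 + 18
690 = 38×18 + 6
18 = 3×6 + 0
gcd(2515434, 5615544) = 6 ≠ 1, so 2515434 has no multiplicative inverse modulo 5615544.

no inverse exists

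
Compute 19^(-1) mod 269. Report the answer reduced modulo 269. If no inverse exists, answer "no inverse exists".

85

gcd(269, 19) by repeated division:
269 = 14×19 + 3
19 = 6×3 + 1
3 = 3×1 + 0
gcd = 1, so the inverse exists. Back-substitute:
1 = 19 − 6·3
1 = −6·269 + 85·19
So 19·85 ≡ 1 (mod 269).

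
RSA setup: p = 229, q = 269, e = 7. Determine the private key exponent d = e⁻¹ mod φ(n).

52375

φ(n) = (p−1)(q−1) = 228·268 = 61104.
Need d with 7·d ≡ 1 (mod 61104). Apply the extended Euclidean algorithm:
61104 = 8729×7 + 1
7 = 7×1 + 0
Back-substitute:
1 = 61104 − 8729·7
So 7·(-8729) ≡ 1 (mod 61104), hence d ≡ -8729 ≡ 52375 (mod 61104).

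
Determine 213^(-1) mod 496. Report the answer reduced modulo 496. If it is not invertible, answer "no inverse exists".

Extended Euclidean algorithm:
496 = 2×213 + 70
213 = 3×70 + 3
70 = 23×3 + 1
3 = 3×1 + 0
Since gcd(213, 496) = 1, back-substitute to write 1 as a combination:
1 = 70 − 23·3
1 = −23·213 + 70·70
1 = 70·496 − 163·213
Thus 213·(-163) ≡ 1 (mod 496); reducing, -163 mod 496 = 333.

333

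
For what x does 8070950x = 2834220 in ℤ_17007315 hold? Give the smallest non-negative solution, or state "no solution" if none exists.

First find gcd(8070950, 17007315):
17007315 = 2*8070950 + 865415
8070950 = 9*865415 + 282215
865415 = 3*282215 + 18770
282215 = 15*18770 + 665
18770 = 28*665 + 150
665 = 4*150 + 65
150 = 2*65 + 20
65 = 3*20 + 5
20 = 4*5 + 0
gcd = 5 and 5 | 2834220, so solutions exist. Divide through by 5: 1614190x ≡ 566844 (mod 3401463).
Now find 1614190⁻¹ mod 3401463:
3401463 = 2×1614190 + 173083
1614190 = 9×173083 + 56443
173083 = 3×56443 + 3754
56443 = 15×3754 + 133
3754 = 28×133 + 30
133 = 4×30 + 13
30 = 2×13 + 4
13 = 3×4 + 1
4 = 4×1 + 0
Back-substitute:
1 = 13 − 3·4
1 = −3·30 + 7·13
1 = 7·133 − 31·30
1 = −31·3754 + 875·133
1 = 875·56443 − 13156·3754
1 = −13156·173083 + 40343·56443
1 = 40343·1614190 − 376243·173083
1 = −376243·3401463 + 792829·1614190
So 1614190⁻¹ ≡ 792829 (mod 3401463).
Then x ≡ 792829·566844 ≡ 2267190 (mod 3401463); the smallest non-negative solution is x = 2267190.

2267190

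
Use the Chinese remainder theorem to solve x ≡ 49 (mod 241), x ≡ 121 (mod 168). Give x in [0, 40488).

5833

Write x = 49 + 241·k. Then 241·k ≡ 121 − 49 ≡ 72 (mod 168).
Need 241⁻¹ mod 168. Extended Euclid on (168, 73):
168 = 2×73 + 22
73 = 3×22 + 7
22 = 3×7 + 1
7 = 7×1 + 0
Back-substitute:
1 = 22 − 3·7
1 = −3·73 + 10·22
1 = 10·168 − 23·73
241⁻¹ ≡ 145 (mod 168), so k ≡ 145·72 ≡ 24 (mod 168).
x = 49 + 241·24 = 5833.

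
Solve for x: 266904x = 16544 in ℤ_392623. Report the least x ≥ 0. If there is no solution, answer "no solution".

First find gcd(266904, 392623):
392623 = 1×266904 + 125719
266904 = 2×125719 + 15466
125719 = 8×15466 + 1991
15466 = 7×1991 + 1529
1991 = 1×1529 + 462
1529 = 3×462 + 143
462 = 3×143 + 33
143 = 4×33 + 11
33 = 3×11 + 0
gcd = 11 and 11 | 16544, so solutions exist. Divide through by 11: 24264x ≡ 1504 (mod 35693).
Now find 24264⁻¹ mod 35693:
35693 = 1·24264 + 11429
24264 = 2·11429 + 1406
11429 = 8·1406 + 181
1406 = 7·181 + 139
181 = 1·139 + 42
139 = 3·42 + 13
42 = 3·13 + 3
13 = 4·3 + 1
3 = 3·1 + 0
Back-substitute:
1 = 13 − 4·3
1 = −4·42 + 13·13
1 = 13·139 − 43·42
1 = −43·181 + 56·139
1 = 56·1406 − 435·181
1 = −435·11429 + 3536·1406
1 = 3536·24264 − 7507·11429
1 = −7507·35693 + 11043·24264
So 24264⁻¹ ≡ 11043 (mod 35693).
Then x ≡ 11043·1504 ≡ 11427 (mod 35693); the smallest non-negative solution is x = 11427.

11427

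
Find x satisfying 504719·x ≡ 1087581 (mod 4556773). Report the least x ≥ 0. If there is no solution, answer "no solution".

First find gcd(504719, 4556773):
4556773 = 9×504719 + 14302
504719 = 35×14302 + 4149
14302 = 3×4149 + 1855
4149 = 2×1855 + 439
1855 = 4×439 + 99
439 = 4×99 + 43
99 = 2×43 + 13
43 = 3×13 + 4
13 = 3×4 + 1
4 = 4×1 + 0
gcd = 1, so a unique solution mod 4556773 exists.
Back-substitute for the Bézout coefficients:
1 = 13 − 3·4
1 = −3·43 + 10·13
1 = 10·99 − 23·43
1 = −23·439 + 102·99
1 = 102·1855 − 431·439
1 = −431·4149 + 964·1855
1 = 964·14302 − 3323·4149
1 = −3323·504719 + 117269·14302
1 = 117269·4556773 − 1058744·504719
So 504719·(-1058744) ≡ 1 (mod 4556773), giving 504719⁻¹ ≡ 3498029.
x ≡ 504719⁻¹·1087581 ≡ 3498029·1087581 ≡ 3894971 (mod 4556773).

3894971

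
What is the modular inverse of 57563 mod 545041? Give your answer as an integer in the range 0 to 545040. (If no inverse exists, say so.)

155446

gcd(545041, 57563) by repeated division:
545041 = 9·57563 + 26974
57563 = 2·26974 + 3615
26974 = 7·3615 + 1669
3615 = 2·1669 + 277
1669 = 6·277 + 7
277 = 39·7 + 4
7 = 1·4 + 3
4 = 1·3 + 1
3 = 3·1 + 0
The gcd is 1. Working backward:
1 = 4 − 3
1 = −7 + 2·4
1 = 2·277 − 79·7
1 = −79·1669 + 476·277
1 = 476·3615 − 1031·1669
1 = −1031·26974 + 7693·3615
1 = 7693·57563 − 16417·26974
1 = −16417·545041 + 155446·57563
So 57563·155446 ≡ 1 (mod 545041).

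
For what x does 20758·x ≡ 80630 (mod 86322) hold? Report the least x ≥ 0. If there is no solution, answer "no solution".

4100

First find gcd(20758, 86322):
86322 = 4*20758 + 3290
20758 = 6*3290 + 1018
3290 = 3*1018 + 236
1018 = 4*236 + 74
236 = 3*74 + 14
74 = 5*14 + 4
14 = 3*4 + 2
4 = 2*2 + 0
gcd = 2 and 2 | 80630, so solutions exist. Divide through by 2: 10379x ≡ 40315 (mod 43161).
Now find 10379⁻¹ mod 43161:
43161 = 4·10379 + 1645
10379 = 6·1645 + 509
1645 = 3·509 + 118
509 = 4·118 + 37
118 = 3·37 + 7
37 = 5·7 + 2
7 = 3·2 + 1
2 = 2·1 + 0
Back-substitute:
1 = 7 − 3·2
1 = −3·37 + 16·7
1 = 16·118 − 51·37
1 = −51·509 + 220·118
1 = 220·1645 − 711·509
1 = −711·10379 + 4486·1645
1 = 4486·43161 − 18655·10379
So 10379·(-18655) ≡ 1 (mod 43161), i.e. 10379⁻¹ ≡ 24506.
Then x ≡ 24506·40315 ≡ 4100 (mod 43161); the smallest non-negative solution is x = 4100.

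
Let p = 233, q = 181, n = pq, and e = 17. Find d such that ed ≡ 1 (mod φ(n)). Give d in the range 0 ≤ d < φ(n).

φ(n) = (p−1)(q−1) = 232·180 = 41760.
Need d with 17·d ≡ 1 (mod 41760). Apply the extended Euclidean algorithm:
41760 = 2456*17 + 8
17 = 2*8 + 1
8 = 8*1 + 0
Back-substitute:
1 = 17 − 2·8
1 = −2·41760 + 4913·17
So 17·4913 ≡ 1 (mod 41760), hence d = 4913.

4913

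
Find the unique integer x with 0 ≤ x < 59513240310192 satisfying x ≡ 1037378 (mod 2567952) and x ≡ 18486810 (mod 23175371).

Write x = 1037378 + 2567952·k. Then 2567952·k ≡ 18486810 − 1037378 ≡ 17449432 (mod 23175371).
Need 2567952⁻¹ mod 23175371. Extended Euclid on (23175371, 2567952):
23175371 = 9×2567952 + 63803
2567952 = 40×63803 + 15832
63803 = 4×15832 + 475
15832 = 33×475 + 157
475 = 3×157 + 4
157 = 39×4 + 1
4 = 4×1 + 0
Back-substitute:
1 = 157 − 39·4
1 = −39·475 + 118·157
1 = 118·15832 − 3933·475
1 = −3933·63803 + 15850·15832
1 = 15850·2567952 − 637933·63803
1 = −637933·23175371 + 5757247·2567952
2567952⁻¹ ≡ 5757247 (mod 23175371), so k ≡ 5757247·17449432 ≡ 22296791 (mod 23175371).
x = 1037378 + 2567952·22296791 = 57257090079410.

57257090079410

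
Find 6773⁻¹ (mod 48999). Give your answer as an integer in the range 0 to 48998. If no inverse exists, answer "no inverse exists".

42365

Apply the Euclidean algorithm to 48999 and 6773:
48999 = 7×6773 + 1588
6773 = 4×1588 + 421
1588 = 3×421 + 325
421 = 1×325 + 96
325 = 3×96 + 37
96 = 2×37 + 22
37 = 1×22 + 15
22 = 1×15 + 7
15 = 2×7 + 1
7 = 7×1 + 0
Since gcd(6773, 48999) = 1, back-substitute to write 1 as a combination:
1 = 15 − 2·7
1 = −2·22 + 3·15
1 = 3·37 − 5·22
1 = −5·96 + 13·37
1 = 13·325 − 44·96
1 = −44·421 + 57·325
1 = 57·1588 − 215·421
1 = −215·6773 + 917·1588
1 = 917·48999 − 6634·6773
Thus 6773·(-6634) ≡ 1 (mod 48999); reducing, -6634 mod 48999 = 42365.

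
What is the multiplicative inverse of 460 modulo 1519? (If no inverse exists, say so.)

1060

Run Euclid on (1519, 460):
1519 = 3·460 + 139
460 = 3·139 + 43
139 = 3·43 + 10
43 = 4·10 + 3
10 = 3·3 + 1
3 = 3·1 + 0
The gcd is 1. Working backward:
1 = 10 − 3·3
1 = −3·43 + 13·10
1 = 13·139 − 42·43
1 = −42·460 + 139·139
1 = 139·1519 − 459·460
Hence 460⁻¹ ≡ -459 ≡ 1060 (mod 1519).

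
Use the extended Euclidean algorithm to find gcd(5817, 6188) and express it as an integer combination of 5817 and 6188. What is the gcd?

7

Repeated division:
6188 = 1×5817 + 371
5817 = 15×371 + 252
371 = 1×252 + 119
252 = 2×119 + 14
119 = 8×14 + 7
14 = 2×7 + 0
gcd(5817, 6188) = 7.
Back-substituting:
7 = 119 − 8·14
7 = −8·252 + 17·119
7 = 17·371 − 25·252
7 = −25·5817 + 392·371
7 = 392·6188 − 417·5817
So 7 = (392)·6188 + (-417)·5817.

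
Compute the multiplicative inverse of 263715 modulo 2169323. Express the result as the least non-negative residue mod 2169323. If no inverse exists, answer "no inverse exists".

510202

Run Euclid on (2169323, 263715):
2169323 = 8*263715 + 59603
263715 = 4*59603 + 25303
59603 = 2*25303 + 8997
25303 = 2*8997 + 7309
8997 = 1*7309 + 1688
7309 = 4*1688 + 557
1688 = 3*557 + 17
557 = 32*17 + 13
17 = 1*13 + 4
13 = 3*4 + 1
4 = 4*1 + 0
gcd = 1, so the inverse exists. Back-substitute:
1 = 13 − 3·4
1 = −3·17 + 4·13
1 = 4·557 − 131·17
1 = −131·1688 + 397·557
1 = 397·7309 − 1719·1688
1 = −1719·8997 + 2116·7309
1 = 2116·25303 − 5951·8997
1 = −5951·59603 + 14018·25303
1 = 14018·263715 − 62023·59603
1 = −62023·2169323 + 510202·263715
So 263715·510202 ≡ 1 (mod 2169323).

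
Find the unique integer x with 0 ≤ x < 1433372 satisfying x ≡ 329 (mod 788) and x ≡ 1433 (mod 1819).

1391149

Write x = 329 + 788·k. Then 788·k ≡ 1433 − 329 ≡ 1104 (mod 1819).
Need 788⁻¹ mod 1819. Extended Euclid on (1819, 788):
1819 = 2·788 + 243
788 = 3·243 + 59
243 = 4·59 + 7
59 = 8·7 + 3
7 = 2·3 + 1
3 = 3·1 + 0
Back-substitute:
1 = 7 − 2·3
1 = −2·59 + 17·7
1 = 17·243 − 70·59
1 = −70·788 + 227·243
1 = 227·1819 − 524·788
788⁻¹ ≡ 1295 (mod 1819), so k ≡ 1295·1104 ≡ 1765 (mod 1819).
x = 329 + 788·1765 = 1391149.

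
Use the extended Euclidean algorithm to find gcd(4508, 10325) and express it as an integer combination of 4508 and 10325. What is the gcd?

Euclidean algorithm:
10325 = 2×4508 + 1309
4508 = 3×1309 + 581
1309 = 2×581 + 147
581 = 3×147 + 140
147 = 1×140 + 7
140 = 20×7 + 0
gcd(4508, 10325) = 7.
Working backward:
7 = 147 − 140
7 = −581 + 4·147
7 = 4·1309 − 9·581
7 = −9·4508 + 31·1309
7 = 31·10325 − 71·4508
So 7 = (31)·10325 + (-71)·4508.

7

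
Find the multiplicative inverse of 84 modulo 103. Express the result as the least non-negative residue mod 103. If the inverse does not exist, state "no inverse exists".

Extended Euclidean algorithm:
103 = 1×84 + 19
84 = 4×19 + 8
19 = 2×8 + 3
8 = 2×3 + 2
3 = 1×2 + 1
2 = 2×1 + 0
The gcd is 1. Working backward:
1 = 3 − 2
1 = −8 + 3·3
1 = 3·19 − 7·8
1 = −7·84 + 31·19
1 = 31·103 − 38·84
Hence 84⁻¹ ≡ -38 ≡ 65 (mod 103).

65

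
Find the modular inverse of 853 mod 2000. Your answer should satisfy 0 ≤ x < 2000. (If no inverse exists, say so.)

1517

gcd(2000, 853) by repeated division:
2000 = 2·853 + 294
853 = 2·294 + 265
294 = 1·265 + 29
265 = 9·29 + 4
29 = 7·4 + 1
4 = 4·1 + 0
gcd = 1, so the inverse exists. Back-substitute:
1 = 29 − 7·4
1 = −7·265 + 64·29
1 = 64·294 − 71·265
1 = −71·853 + 206·294
1 = 206·2000 − 483·853
So 853·(-483) ≡ 1 (mod 2000), and -483 ≡ 1517 (mod 2000).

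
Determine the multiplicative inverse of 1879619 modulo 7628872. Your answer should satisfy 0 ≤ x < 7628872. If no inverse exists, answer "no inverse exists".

1802179

Extended Euclidean algorithm:
7628872 = 4*1879619 + 110396
1879619 = 17*110396 + 2887
110396 = 38*2887 + 690
2887 = 4*690 + 127
690 = 5*127 + 55
127 = 2*55 + 17
55 = 3*17 + 4
17 = 4*4 + 1
4 = 4*1 + 0
gcd = 1, so the inverse exists. Back-substitute:
1 = 17 − 4·4
1 = −4·55 + 13·17
1 = 13·127 − 30·55
1 = −30·690 + 163·127
1 = 163·2887 − 682·690
1 = −682·110396 + 26079·2887
1 = 26079·1879619 − 444025·110396
1 = −444025·7628872 + 1802179·1879619
So 1879619·1802179 ≡ 1 (mod 7628872).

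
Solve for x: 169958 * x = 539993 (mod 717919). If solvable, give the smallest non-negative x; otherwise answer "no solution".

First find gcd(169958, 717919):
717919 = 4×169958 + 38087
169958 = 4×38087 + 17610
38087 = 2×17610 + 2867
17610 = 6×2867 + 408
2867 = 7×408 + 11
408 = 37×11 + 1
11 = 11×1 + 0
gcd = 1, so a unique solution mod 717919 exists.
Back-substitute for the Bézout coefficients:
1 = 408 − 37·11
1 = −37·2867 + 260·408
1 = 260·17610 − 1597·2867
1 = −1597·38087 + 3454·17610
1 = 3454·169958 − 15413·38087
1 = −15413·717919 + 65106·169958
So 169958·(65106) ≡ 1 (mod 717919), giving 169958⁻¹ ≡ 65106.
x ≡ 169958⁻¹·539993 ≡ 65106·539993 ≡ 290828 (mod 717919).

290828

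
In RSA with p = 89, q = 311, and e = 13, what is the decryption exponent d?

4197

φ(n) = (p−1)(q−1) = 88·310 = 27280.
Need d with 13·d ≡ 1 (mod 27280). Apply the extended Euclidean algorithm:
27280 = 2098*13 + 6
13 = 2*6 + 1
6 = 6*1 + 0
Back-substitute:
1 = 13 − 2·6
1 = −2·27280 + 4197·13
So 13·4197 ≡ 1 (mod 27280), hence d = 4197.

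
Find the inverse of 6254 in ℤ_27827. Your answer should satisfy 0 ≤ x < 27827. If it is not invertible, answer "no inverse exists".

Run Euclid on (27827, 6254):
27827 = 4×6254 + 2811
6254 = 2×2811 + 632
2811 = 4×632 + 283
632 = 2×283 + 66
283 = 4×66 + 19
66 = 3×19 + 9
19 = 2×9 + 1
9 = 9×1 + 0
gcd = 1, so the inverse exists. Back-substitute:
1 = 19 − 2·9
1 = −2·66 + 7·19
1 = 7·283 − 30·66
1 = −30·632 + 67·283
1 = 67·2811 − 298·632
1 = −298·6254 + 663·2811
1 = 663·27827 − 2950·6254
Hence 6254⁻¹ ≡ -2950 ≡ 24877 (mod 27827).

24877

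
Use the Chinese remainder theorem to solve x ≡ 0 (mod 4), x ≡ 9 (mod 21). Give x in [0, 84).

Write x = 0 + 4·k. Then 4·k ≡ 9 − 0 ≡ 9 (mod 21).
Need 4⁻¹ mod 21. Extended Euclid on (21, 4):
21 = 5×4 + 1
4 = 4×1 + 0
Back-substitute:
1 = 21 − 5·4
4⁻¹ ≡ 16 (mod 21), so k ≡ 16·9 ≡ 18 (mod 21).
x = 0 + 4·18 = 72.

72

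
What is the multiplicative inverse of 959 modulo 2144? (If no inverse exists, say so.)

Apply the Euclidean algorithm to 2144 and 959:
2144 = 2×959 + 226
959 = 4×226 + 55
226 = 4×55 + 6
55 = 9×6 + 1
6 = 6×1 + 0
Since gcd(959, 2144) = 1, back-substitute to write 1 as a combination:
1 = 55 − 9·6
1 = −9·226 + 37·55
1 = 37·959 − 157·226
1 = −157·2144 + 351·959
So 959·351 ≡ 1 (mod 2144).

351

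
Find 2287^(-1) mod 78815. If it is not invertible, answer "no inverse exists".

41458

Run Euclid on (78815, 2287):
78815 = 34*2287 + 1057
2287 = 2*1057 + 173
1057 = 6*173 + 19
173 = 9*19 + 2
19 = 9*2 + 1
2 = 2*1 + 0
Since gcd(2287, 78815) = 1, back-substitute to write 1 as a combination:
1 = 19 − 9·2
1 = −9·173 + 82·19
1 = 82·1057 − 501·173
1 = −501·2287 + 1084·1057
1 = 1084·78815 − 37357·2287
So 2287·(-37357) ≡ 1 (mod 78815), and -37357 ≡ 41458 (mod 78815).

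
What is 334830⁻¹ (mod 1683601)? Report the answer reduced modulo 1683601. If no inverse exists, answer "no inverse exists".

1196210

Run Euclid on (1683601, 334830):
1683601 = 5×334830 + 9451
334830 = 35×9451 + 4045
9451 = 2×4045 + 1361
4045 = 2×1361 + 1323
1361 = 1×1323 + 38
1323 = 34×38 + 31
38 = 1×31 + 7
31 = 4×7 + 3
7 = 2×3 + 1
3 = 3×1 + 0
The gcd is 1. Working backward:
1 = 7 − 2·3
1 = −2·31 + 9·7
1 = 9·38 − 11·31
1 = −11·1323 + 383·38
1 = 383·1361 − 394·1323
1 = −394·4045 + 1171·1361
1 = 1171·9451 − 2736·4045
1 = −2736·334830 + 96931·9451
1 = 96931·1683601 − 487391·334830
Hence 334830⁻¹ ≡ -487391 ≡ 1196210 (mod 1683601).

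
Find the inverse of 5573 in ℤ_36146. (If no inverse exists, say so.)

gcd(36146, 5573) by repeated division:
36146 = 6*5573 + 2708
5573 = 2*2708 + 157
2708 = 17*157 + 39
157 = 4*39 + 1
39 = 39*1 + 0
The gcd is 1. Working backward:
1 = 157 − 4·39
1 = −4·2708 + 69·157
1 = 69·5573 − 142·2708
1 = −142·36146 + 921·5573
So 5573·921 ≡ 1 (mod 36146).

921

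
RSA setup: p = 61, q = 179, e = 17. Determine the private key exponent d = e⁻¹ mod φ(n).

2513

φ(n) = (p−1)(q−1) = 60·178 = 10680.
Need d with 17·d ≡ 1 (mod 10680). Apply the extended Euclidean algorithm:
10680 = 628*17 + 4
17 = 4*4 + 1
4 = 4*1 + 0
Back-substitute:
1 = 17 − 4·4
1 = −4·10680 + 2513·17
So 17·2513 ≡ 1 (mod 10680), hence d = 2513.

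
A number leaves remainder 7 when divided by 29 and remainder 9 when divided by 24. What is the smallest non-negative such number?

Write x = 7 + 29·k. Then 29·k ≡ 9 − 7 ≡ 2 (mod 24).
Need 29⁻¹ mod 24. Extended Euclid on (24, 5):
24 = 4*5 + 4
5 = 1*4 + 1
4 = 4*1 + 0
Back-substitute:
1 = 5 − 4
1 = −24 + 5·5
29⁻¹ ≡ 5 (mod 24), so k ≡ 5·2 ≡ 10 (mod 24).
x = 7 + 29·10 = 297.

297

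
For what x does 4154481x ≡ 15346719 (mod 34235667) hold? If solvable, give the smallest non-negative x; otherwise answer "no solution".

First find gcd(4154481, 34235667):
34235667 = 8·4154481 + 999819
4154481 = 4·999819 + 155205
999819 = 6·155205 + 68589
155205 = 2·68589 + 18027
68589 = 3·18027 + 14508
18027 = 1·14508 + 3519
14508 = 4·3519 + 432
3519 = 8·432 + 63
432 = 6·63 + 54
63 = 1·54 + 9
54 = 6·9 + 0
gcd = 9 and 9 | 15346719, so solutions exist. Divide through by 9: 461609x ≡ 1705191 (mod 3803963).
Now find 461609⁻¹ mod 3803963:
3803963 = 8·461609 + 111091
461609 = 4·111091 + 17245
111091 = 6·17245 + 7621
17245 = 2·7621 + 2003
7621 = 3·2003 + 1612
2003 = 1·1612 + 391
1612 = 4·391 + 48
391 = 8·48 + 7
48 = 6·7 + 6
7 = 1·6 + 1
6 = 6·1 + 0
Back-substitute:
1 = 7 − 6
1 = −48 + 7·7
1 = 7·391 − 57·48
1 = −57·1612 + 235·391
1 = 235·2003 − 292·1612
1 = −292·7621 + 1111·2003
1 = 1111·17245 − 2514·7621
1 = −2514·111091 + 16195·17245
1 = 16195·461609 − 67294·111091
1 = −67294·3803963 + 554547·461609
So 461609⁻¹ ≡ 554547 (mod 3803963).
Then x ≡ 554547·1705191 ≡ 411122 (mod 3803963); the smallest non-negative solution is x = 411122.

411122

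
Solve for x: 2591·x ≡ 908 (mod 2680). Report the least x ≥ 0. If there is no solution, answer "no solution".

2188

First find gcd(2591, 2680):
2680 = 1*2591 + 89
2591 = 29*89 + 10
89 = 8*10 + 9
10 = 1*9 + 1
9 = 9*1 + 0
gcd = 1, so a unique solution mod 2680 exists.
Back-substitute for the Bézout coefficients:
1 = 10 − 9
1 = −89 + 9·10
1 = 9·2591 − 262·89
1 = −262·2680 + 271·2591
So 2591·(271) ≡ 1 (mod 2680), giving 2591⁻¹ ≡ 271.
x ≡ 2591⁻¹·908 ≡ 271·908 ≡ 2188 (mod 2680).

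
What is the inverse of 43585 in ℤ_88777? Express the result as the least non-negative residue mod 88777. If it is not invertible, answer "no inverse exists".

Extended Euclidean algorithm:
88777 = 2*43585 + 1607
43585 = 27*1607 + 196
1607 = 8*196 + 39
196 = 5*39 + 1
39 = 39*1 + 0
gcd = 1, so the inverse exists. Back-substitute:
1 = 196 − 5·39
1 = −5·1607 + 41·196
1 = 41·43585 − 1112·1607
1 = −1112·88777 + 2265·43585
So 43585·2265 ≡ 1 (mod 88777).

2265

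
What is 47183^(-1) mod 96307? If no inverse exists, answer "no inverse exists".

79586

Apply the Euclidean algorithm to 96307 and 47183:
96307 = 2·47183 + 1941
47183 = 24·1941 + 599
1941 = 3·599 + 144
599 = 4·144 + 23
144 = 6·23 + 6
23 = 3·6 + 5
6 = 1·5 + 1
5 = 5·1 + 0
Since gcd(47183, 96307) = 1, back-substitute to write 1 as a combination:
1 = 6 − 5
1 = −23 + 4·6
1 = 4·144 − 25·23
1 = −25·599 + 104·144
1 = 104·1941 − 337·599
1 = −337·47183 + 8192·1941
1 = 8192·96307 − 16721·47183
Hence 47183⁻¹ ≡ -16721 ≡ 79586 (mod 96307).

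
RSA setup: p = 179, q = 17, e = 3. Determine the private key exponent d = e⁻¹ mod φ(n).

φ(n) = (p−1)(q−1) = 178·16 = 2848.
Need d with 3·d ≡ 1 (mod 2848). Apply the extended Euclidean algorithm:
2848 = 949×3 + 1
3 = 3×1 + 0
Back-substitute:
1 = 2848 − 949·3
So 3·(-949) ≡ 1 (mod 2848), hence d ≡ -949 ≡ 1899 (mod 2848).

1899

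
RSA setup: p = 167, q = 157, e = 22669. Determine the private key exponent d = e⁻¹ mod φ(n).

φ(n) = (p−1)(q−1) = 166·156 = 25896.
Need d with 22669·d ≡ 1 (mod 25896). Apply the extended Euclidean algorithm:
25896 = 1×22669 + 3227
22669 = 7×3227 + 80
3227 = 40×80 + 27
80 = 2×27 + 26
27 = 1×26 + 1
26 = 26×1 + 0
Back-substitute:
1 = 27 − 26
1 = −80 + 3·27
1 = 3·3227 − 121·80
1 = −121·22669 + 850·3227
1 = 850·25896 − 971·22669
So 22669·(-971) ≡ 1 (mod 25896), hence d ≡ -971 ≡ 24925 (mod 25896).

24925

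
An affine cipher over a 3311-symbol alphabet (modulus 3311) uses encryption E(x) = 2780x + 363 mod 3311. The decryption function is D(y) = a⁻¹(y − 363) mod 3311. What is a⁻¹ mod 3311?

Run Euclid on (3311, 2780):
3311 = 1·2780 + 531
2780 = 5·531 + 125
531 = 4·125 + 31
125 = 4·31 + 1
31 = 31·1 + 0
The gcd is 1. Working backward:
1 = 125 − 4·31
1 = −4·531 + 17·125
1 = 17·2780 − 89·531
1 = −89·3311 + 106·2780
So 2780·106 ≡ 1 (mod 3311).

106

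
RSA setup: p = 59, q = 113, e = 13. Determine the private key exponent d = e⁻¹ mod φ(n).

4997

φ(n) = (p−1)(q−1) = 58·112 = 6496.
Need d with 13·d ≡ 1 (mod 6496). Apply the extended Euclidean algorithm:
6496 = 499*13 + 9
13 = 1*9 + 4
9 = 2*4 + 1
4 = 4*1 + 0
Back-substitute:
1 = 9 − 2·4
1 = −2·13 + 3·9
1 = 3·6496 − 1499·13
So 13·(-1499) ≡ 1 (mod 6496), hence d ≡ -1499 ≡ 4997 (mod 6496).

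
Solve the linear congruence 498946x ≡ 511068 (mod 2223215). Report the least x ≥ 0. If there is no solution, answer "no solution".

728938

First find gcd(498946, 2223215):
2223215 = 4*498946 + 227431
498946 = 2*227431 + 44084
227431 = 5*44084 + 7011
44084 = 6*7011 + 2018
7011 = 3*2018 + 957
2018 = 2*957 + 104
957 = 9*104 + 21
104 = 4*21 + 20
21 = 1*20 + 1
20 = 20*1 + 0
gcd = 1, so a unique solution mod 2223215 exists.
Back-substitute for the Bézout coefficients:
1 = 21 − 20
1 = −104 + 5·21
1 = 5·957 − 46·104
1 = −46·2018 + 97·957
1 = 97·7011 − 337·2018
1 = −337·44084 + 2119·7011
1 = 2119·227431 − 10932·44084
1 = −10932·498946 + 23983·227431
1 = 23983·2223215 − 106864·498946
So 498946·(-106864) ≡ 1 (mod 2223215), giving 498946⁻¹ ≡ 2116351.
x ≡ 498946⁻¹·511068 ≡ 2116351·511068 ≡ 728938 (mod 2223215).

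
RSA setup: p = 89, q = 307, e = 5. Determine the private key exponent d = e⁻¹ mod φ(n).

φ(n) = (p−1)(q−1) = 88·306 = 26928.
Need d with 5·d ≡ 1 (mod 26928). Apply the extended Euclidean algorithm:
26928 = 5385·5 + 3
5 = 1·3 + 2
3 = 1·2 + 1
2 = 2·1 + 0
Back-substitute:
1 = 3 − 2
1 = −5 + 2·3
1 = 2·26928 − 10771·5
So 5·(-10771) ≡ 1 (mod 26928), hence d ≡ -10771 ≡ 16157 (mod 26928).

16157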